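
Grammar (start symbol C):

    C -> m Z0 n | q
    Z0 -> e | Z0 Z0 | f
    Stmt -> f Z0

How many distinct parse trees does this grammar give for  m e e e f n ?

Parse trees for m e e e f n:
  [C m [Z0 [Z0 e] [Z0 [Z0 e] [Z0 [Z0 e] [Z0 f]]]] n]
  [C m [Z0 [Z0 e] [Z0 [Z0 [Z0 e] [Z0 e]] [Z0 f]]] n]
  [C m [Z0 [Z0 [Z0 e] [Z0 e]] [Z0 [Z0 e] [Z0 f]]] n]
  [C m [Z0 [Z0 [Z0 e] [Z0 [Z0 e] [Z0 e]]] [Z0 f]] n]
  [C m [Z0 [Z0 [Z0 [Z0 e] [Z0 e]] [Z0 e]] [Z0 f]] n]

5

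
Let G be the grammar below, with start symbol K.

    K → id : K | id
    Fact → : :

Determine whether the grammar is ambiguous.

(Fact is unreachable from K, so its rules don't affect L(K).) The reachable grammar is A → atom sep A | atom. Each atom is followed by either the separator (recurse) or end-of-string (stop) — no choice point.

Unambiguous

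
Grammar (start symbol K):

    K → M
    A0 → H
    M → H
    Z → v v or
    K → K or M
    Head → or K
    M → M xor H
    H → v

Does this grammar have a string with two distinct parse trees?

(A0, Head, Z are unreachable from K, so their rules don't affect L(K).) The grammar is stratified — K handles 'or' (left-recursive), M handles 'xor', H atoms. Each operator has a fixed associativity and precedence level, so every string has one parse.

Unambiguous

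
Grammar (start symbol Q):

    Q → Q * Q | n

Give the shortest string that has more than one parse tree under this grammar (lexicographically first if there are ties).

n * n * n

length 1: no string has ≥2 trees
length 3: no string has ≥2 trees
length 5: n * n * n has 2 parse trees

Two derivations of n * n * n:
  Q ⇒ Q * Q ⇒ Q * Q * Q ⇒ n * Q * Q ⇒ n * n * Q ⇒ n * n * n
  Q ⇒ Q * Q ⇒ n * Q ⇒ n * Q * Q ⇒ n * n * Q ⇒ n * n * n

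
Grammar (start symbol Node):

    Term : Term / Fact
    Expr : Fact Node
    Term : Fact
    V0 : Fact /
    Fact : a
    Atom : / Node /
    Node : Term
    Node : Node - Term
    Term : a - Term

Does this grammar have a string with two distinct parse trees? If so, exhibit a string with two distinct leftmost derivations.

Witness: a - a

Derivation 1: Node ⇒ Term ⇒ a - Term ⇒ a - Fact ⇒ a - a
Derivation 2: Node ⇒ Node - Term ⇒ Term - Term ⇒ Fact - Term ⇒ a - Term ⇒ a - Fact ⇒ a - a

Two distinct leftmost derivations for the same string.

Ambiguous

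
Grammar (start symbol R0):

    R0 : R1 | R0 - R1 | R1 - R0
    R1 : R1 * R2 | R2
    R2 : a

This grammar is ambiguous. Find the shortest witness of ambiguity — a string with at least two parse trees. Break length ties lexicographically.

a - a

length 1: no string has ≥2 trees
length 3: a - a has 2 parse trees

Two derivations of a - a:
  R0 ⇒ R0 - R1 ⇒ R1 - R1 ⇒ R2 - R1 ⇒ a - R1 ⇒ a - R2 ⇒ a - a
  R0 ⇒ R1 - R0 ⇒ R2 - R0 ⇒ a - R0 ⇒ a - R1 ⇒ a - R2 ⇒ a - a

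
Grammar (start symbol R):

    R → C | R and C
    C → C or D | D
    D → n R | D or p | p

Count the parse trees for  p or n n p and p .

Parse trees for p or n n p and p:
  [R [C [C [D p]] or [D n [R [C [D n [R [R [C [D p]]] and [C [D p]]]]]]]]]
  [R [C [C [D p]] or [D n [R [R [C [D n [R [C [D p]]]]]] and [C [D p]]]]]]
  [R [R [C [C [D p]] or [D n [R [C [D n [R [C [D p]]]]]]]]] and [C [D p]]]

3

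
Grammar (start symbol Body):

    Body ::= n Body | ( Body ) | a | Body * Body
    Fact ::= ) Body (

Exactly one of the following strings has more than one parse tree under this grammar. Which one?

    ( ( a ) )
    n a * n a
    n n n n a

( ( a ) ): 1 tree
n a * n a: 2 trees
n n n n a: 1 tree

n a * n a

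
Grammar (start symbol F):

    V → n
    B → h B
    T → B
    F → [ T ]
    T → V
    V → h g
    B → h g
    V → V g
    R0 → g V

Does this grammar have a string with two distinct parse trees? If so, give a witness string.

Witness: [ h g ]

Derivation 1: F ⇒ [ T ] ⇒ [ B ] ⇒ [ h g ]
Derivation 2: F ⇒ [ T ] ⇒ [ V ] ⇒ [ h g ]

Two distinct leftmost derivations for the same string.

Ambiguous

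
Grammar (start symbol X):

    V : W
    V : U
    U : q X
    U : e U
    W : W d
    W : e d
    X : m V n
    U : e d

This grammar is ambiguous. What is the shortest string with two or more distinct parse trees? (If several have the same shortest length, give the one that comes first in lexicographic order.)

m e d n

length 4: m e d n has 2 parse trees

Two derivations of m e d n:
  X ⇒ m V n ⇒ m W n ⇒ m e d n
  X ⇒ m V n ⇒ m U n ⇒ m e d n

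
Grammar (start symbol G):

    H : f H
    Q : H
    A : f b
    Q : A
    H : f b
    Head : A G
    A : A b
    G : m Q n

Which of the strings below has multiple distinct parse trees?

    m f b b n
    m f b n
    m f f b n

m f b n

m f b b n: 1 tree
m f b n: 2 trees
m f f b n: 1 tree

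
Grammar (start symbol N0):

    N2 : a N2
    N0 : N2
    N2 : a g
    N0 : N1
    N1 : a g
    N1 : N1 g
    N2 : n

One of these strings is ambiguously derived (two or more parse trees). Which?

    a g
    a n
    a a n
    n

a g: 2 trees
a n: 1 tree
a a n: 1 tree
n: 1 tree

a g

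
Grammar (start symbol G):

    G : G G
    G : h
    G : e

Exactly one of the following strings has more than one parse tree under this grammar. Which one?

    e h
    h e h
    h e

e h: 1 tree
h e h: 2 trees
h e: 1 tree

h e h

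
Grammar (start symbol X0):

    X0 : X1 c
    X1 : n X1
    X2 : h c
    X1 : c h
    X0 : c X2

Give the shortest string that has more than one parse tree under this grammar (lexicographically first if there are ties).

length 3: c h c has 2 parse trees

Two derivations of c h c:
  X0 ⇒ X1 c ⇒ c h c
  X0 ⇒ c X2 ⇒ c h c

c h c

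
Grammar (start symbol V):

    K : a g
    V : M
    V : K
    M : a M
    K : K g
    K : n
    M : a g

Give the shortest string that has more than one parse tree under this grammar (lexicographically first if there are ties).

length 1: no string has ≥2 trees
length 2: a g has 2 parse trees

Two derivations of a g:
  V ⇒ M ⇒ a g
  V ⇒ K ⇒ a g

a g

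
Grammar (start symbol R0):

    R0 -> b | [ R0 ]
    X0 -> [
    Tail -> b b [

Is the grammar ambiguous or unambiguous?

Unambiguous

Only R0 is reachable from R0; ignoring the rest: L(R0) is { openⁿ atom closeⁿ : n ≥ 0 }. The bracket depth fixes n, and the derivation is forced at every step.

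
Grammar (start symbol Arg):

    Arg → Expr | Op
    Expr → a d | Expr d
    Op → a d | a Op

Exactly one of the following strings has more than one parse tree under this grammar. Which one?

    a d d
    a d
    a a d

a d d: 1 tree
a d: 2 trees
a a d: 1 tree

a d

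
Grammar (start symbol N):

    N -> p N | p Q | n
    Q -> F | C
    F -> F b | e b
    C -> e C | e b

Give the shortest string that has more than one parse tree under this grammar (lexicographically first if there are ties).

p e b

length 1: no string has ≥2 trees
length 2: no string has ≥2 trees
length 3: p e b has 2 parse trees

Two derivations of p e b:
  N ⇒ p Q ⇒ p F ⇒ p e b
  N ⇒ p Q ⇒ p C ⇒ p e b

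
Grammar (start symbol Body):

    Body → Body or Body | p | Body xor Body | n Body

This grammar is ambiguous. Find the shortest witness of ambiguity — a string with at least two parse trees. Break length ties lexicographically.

n p or p

length 1: no string has ≥2 trees
length 2: no string has ≥2 trees
length 3: no string has ≥2 trees
length 4: n p or p has 2 parse trees

Two derivations of n p or p:
  Body ⇒ Body or Body ⇒ n Body or Body ⇒ n p or Body ⇒ n p or p
  Body ⇒ n Body ⇒ n Body or Body ⇒ n p or Body ⇒ n p or p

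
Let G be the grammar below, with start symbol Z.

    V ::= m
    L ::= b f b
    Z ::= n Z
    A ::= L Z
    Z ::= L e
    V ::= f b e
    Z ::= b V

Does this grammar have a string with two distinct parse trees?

Witness: b f b e

Derivation 1: Z ⇒ L e ⇒ b f b e
Derivation 2: Z ⇒ b V ⇒ b f b e

Two distinct leftmost derivations for the same string.

Ambiguous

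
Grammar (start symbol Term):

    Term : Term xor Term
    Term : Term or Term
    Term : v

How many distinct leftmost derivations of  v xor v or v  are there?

Parse trees for v xor v or v:
  [Term [Term v] xor [Term [Term v] or [Term v]]]
  [Term [Term [Term v] xor [Term v]] or [Term v]]

2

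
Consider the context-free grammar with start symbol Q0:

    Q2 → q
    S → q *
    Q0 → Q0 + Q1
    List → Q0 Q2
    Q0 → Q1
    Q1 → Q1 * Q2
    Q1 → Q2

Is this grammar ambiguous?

Unambiguous

Only Q0, Q1, Q2 are reachable from Q0; ignoring the rest: Q0 → Q0 + Q1 | Q1  ;  Q1 → Q1 * Q2 | Q2  — a left-associative chain with Q2 at the bottom. Each string factors uniquely by precedence.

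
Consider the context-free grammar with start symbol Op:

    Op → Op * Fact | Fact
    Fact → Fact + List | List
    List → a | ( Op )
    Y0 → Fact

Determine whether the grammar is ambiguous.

Only Op, Fact, List are reachable from Op; ignoring the rest: Op → Op * Fact | Fact  ;  Fact → Fact + List | List  — a left-associative chain with List at the bottom. Each string factors uniquely by precedence.

Unambiguous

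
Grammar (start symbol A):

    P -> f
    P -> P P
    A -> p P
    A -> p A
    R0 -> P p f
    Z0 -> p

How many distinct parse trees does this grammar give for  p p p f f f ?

2

Parse trees for p p p f f f:
  [A p [A p [A p [P [P f] [P [P f] [P f]]]]]]
  [A p [A p [A p [P [P [P f] [P f]] [P f]]]]]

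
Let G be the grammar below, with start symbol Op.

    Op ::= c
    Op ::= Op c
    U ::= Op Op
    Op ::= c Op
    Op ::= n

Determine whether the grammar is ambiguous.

Witness: c c

Derivation 1: Op ⇒ Op c ⇒ c c
Derivation 2: Op ⇒ c Op ⇒ c c

Two distinct leftmost derivations for the same string.

Ambiguous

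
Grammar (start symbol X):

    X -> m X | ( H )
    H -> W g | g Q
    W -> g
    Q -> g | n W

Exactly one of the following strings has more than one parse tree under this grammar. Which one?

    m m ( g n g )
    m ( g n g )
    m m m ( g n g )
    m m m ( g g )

m m m ( g g )

m m ( g n g ): 1 tree
m ( g n g ): 1 tree
m m m ( g n g ): 1 tree
m m m ( g g ): 2 trees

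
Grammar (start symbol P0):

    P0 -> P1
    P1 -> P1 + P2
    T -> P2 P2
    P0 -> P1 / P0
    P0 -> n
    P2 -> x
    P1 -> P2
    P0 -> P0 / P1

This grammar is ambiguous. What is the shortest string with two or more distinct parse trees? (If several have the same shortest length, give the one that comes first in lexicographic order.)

x / x

length 1: no string has ≥2 trees
length 3: x / x has 2 parse trees

Two derivations of x / x:
  P0 ⇒ P1 / P0 ⇒ P2 / P0 ⇒ x / P0 ⇒ x / P1 ⇒ x / P2 ⇒ x / x
  P0 ⇒ P0 / P1 ⇒ P1 / P1 ⇒ P2 / P1 ⇒ x / P1 ⇒ x / P2 ⇒ x / x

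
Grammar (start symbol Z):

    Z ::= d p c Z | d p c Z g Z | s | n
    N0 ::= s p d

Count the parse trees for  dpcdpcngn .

2

Parse trees for dpcdpcngn:
  [Z d p c [Z d p c [Z n] g [Z n]]]
  [Z d p c [Z d p c [Z n]] g [Z n]]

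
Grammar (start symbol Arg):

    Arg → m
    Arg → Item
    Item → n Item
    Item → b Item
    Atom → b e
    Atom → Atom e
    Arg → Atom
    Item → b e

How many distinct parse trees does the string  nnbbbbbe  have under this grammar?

Parse trees for nnbbbbbe:
  [Arg [Item n [Item n [Item b [Item b [Item b [Item b [Item b e]]]]]]]]

1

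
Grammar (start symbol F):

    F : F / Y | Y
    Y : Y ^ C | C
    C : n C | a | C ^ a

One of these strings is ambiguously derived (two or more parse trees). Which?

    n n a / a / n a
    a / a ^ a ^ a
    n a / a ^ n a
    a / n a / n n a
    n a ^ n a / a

a / a ^ a ^ a

n n a / a / n a: 1 tree
a / a ^ a ^ a: 4 trees
n a / a ^ n a: 1 tree
a / n a / n n a: 1 tree
n a ^ n a / a: 1 tree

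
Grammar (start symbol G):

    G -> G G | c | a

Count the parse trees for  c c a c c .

14

Parse trees for c c a c c (showing first 6 of 14):
  [G [G c] [G [G c] [G [G a] [G [G c] [G c]]]]]
  [G [G c] [G [G c] [G [G [G a] [G c]] [G c]]]]
  [G [G c] [G [G [G c] [G a]] [G [G c] [G c]]]]
  [G [G c] [G [G [G c] [G [G a] [G c]]] [G c]]]
  [G [G c] [G [G [G [G c] [G a]] [G c]] [G c]]]
  [G [G [G c] [G c]] [G [G a] [G [G c] [G c]]]]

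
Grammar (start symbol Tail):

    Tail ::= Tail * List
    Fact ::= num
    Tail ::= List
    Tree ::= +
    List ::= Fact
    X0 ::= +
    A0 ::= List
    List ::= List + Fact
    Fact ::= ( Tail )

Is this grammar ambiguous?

Only Tail, List, Fact are reachable from Tail; ignoring the rest: This is a standard precedence ladder (Tail over List over Fact), with each level left-recursive on its own operator ('*' at Tail, '+' at List). That structure is LR(1), hence unambiguous.

Unambiguous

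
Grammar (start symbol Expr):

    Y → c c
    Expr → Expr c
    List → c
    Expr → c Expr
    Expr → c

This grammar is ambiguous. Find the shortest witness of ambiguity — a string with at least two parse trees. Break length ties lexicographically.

c c

length 1: no string has ≥2 trees
length 2: c c has 2 parse trees

Two derivations of c c:
  Expr ⇒ Expr c ⇒ c c
  Expr ⇒ c Expr ⇒ c c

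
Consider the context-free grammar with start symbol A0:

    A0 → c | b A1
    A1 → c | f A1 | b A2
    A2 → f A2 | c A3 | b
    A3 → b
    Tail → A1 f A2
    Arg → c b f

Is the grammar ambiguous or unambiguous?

Unambiguous

(Tail, Arg are unreachable from A0, so their rules don't affect L(A0).) The reachable rules are right-linear with at most one rule per (nonterminal, next-terminal) pair. Each input token forces the next rule, so parsing is deterministic.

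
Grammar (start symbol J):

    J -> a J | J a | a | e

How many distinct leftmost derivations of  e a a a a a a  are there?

Parse trees for e a a a a a a:
  [J [J [J [J [J [J [J e] a] a] a] a] a] a]

1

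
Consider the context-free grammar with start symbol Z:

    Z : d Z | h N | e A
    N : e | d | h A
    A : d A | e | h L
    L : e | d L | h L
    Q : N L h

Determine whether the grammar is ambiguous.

(Q is unreachable from Z, so its rules don't affect L(Z).) The reachable rules are right-linear with at most one rule per (nonterminal, next-terminal) pair. Each input token forces the next rule, so parsing is deterministic.

Unambiguous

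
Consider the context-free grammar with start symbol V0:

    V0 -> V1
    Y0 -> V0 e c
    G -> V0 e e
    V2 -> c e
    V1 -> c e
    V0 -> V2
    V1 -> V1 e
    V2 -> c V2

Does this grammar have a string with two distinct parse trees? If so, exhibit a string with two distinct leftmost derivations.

Witness: c e

Derivation 1: V0 ⇒ V1 ⇒ c e
Derivation 2: V0 ⇒ V2 ⇒ c e

Two distinct leftmost derivations for the same string.

Ambiguous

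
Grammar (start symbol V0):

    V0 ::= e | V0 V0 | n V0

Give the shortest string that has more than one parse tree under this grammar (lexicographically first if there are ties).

e e e

length 1: no string has ≥2 trees
length 2: no string has ≥2 trees
length 3: e e e has 2 parse trees

Two derivations of e e e:
  V0 ⇒ V0 V0 ⇒ e V0 ⇒ e V0 V0 ⇒ e e V0 ⇒ e e e
  V0 ⇒ V0 V0 ⇒ V0 V0 V0 ⇒ e V0 V0 ⇒ e e V0 ⇒ e e e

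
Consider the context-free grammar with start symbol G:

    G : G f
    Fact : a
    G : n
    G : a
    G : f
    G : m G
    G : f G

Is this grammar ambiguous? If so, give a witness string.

Witness: f f

Derivation 1: G ⇒ G f ⇒ f f
Derivation 2: G ⇒ f G ⇒ f f

Two distinct leftmost derivations for the same string.

Ambiguous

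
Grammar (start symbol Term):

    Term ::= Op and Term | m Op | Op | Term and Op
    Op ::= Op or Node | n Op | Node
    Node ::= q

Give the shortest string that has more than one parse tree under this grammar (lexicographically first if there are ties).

length 1: no string has ≥2 trees
length 2: no string has ≥2 trees
length 3: q and q has 2 parse trees

Two derivations of q and q:
  Term ⇒ Op and Term ⇒ Node and Term ⇒ q and Term ⇒ q and Op ⇒ q and Node ⇒ q and q
  Term ⇒ Term and Op ⇒ Op and Op ⇒ Node and Op ⇒ q and Op ⇒ q and Node ⇒ q and q

q and q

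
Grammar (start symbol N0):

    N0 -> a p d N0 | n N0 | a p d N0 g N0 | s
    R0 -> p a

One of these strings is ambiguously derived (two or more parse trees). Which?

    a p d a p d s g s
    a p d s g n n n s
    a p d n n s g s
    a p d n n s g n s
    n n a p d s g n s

a p d a p d s g s

a p d a p d s g s: 2 trees
a p d s g n n n s: 1 tree
a p d n n s g s: 1 tree
a p d n n s g n s: 1 tree
n n a p d s g n s: 1 tree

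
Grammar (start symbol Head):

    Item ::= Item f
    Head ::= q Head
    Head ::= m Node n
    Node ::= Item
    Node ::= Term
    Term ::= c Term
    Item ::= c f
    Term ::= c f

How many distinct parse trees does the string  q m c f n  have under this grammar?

Parse trees for q m c f n:
  [Head q [Head m [Node [Item c f]] n]]
  [Head q [Head m [Node [Term c f]] n]]

2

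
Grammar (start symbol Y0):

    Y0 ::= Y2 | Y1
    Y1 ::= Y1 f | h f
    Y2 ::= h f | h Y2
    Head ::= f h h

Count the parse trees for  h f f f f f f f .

Parse trees for h f f f f f f f:
  [Y0 [Y1 [Y1 [Y1 [Y1 [Y1 [Y1 [Y1 h f] f] f] f] f] f] f]]

1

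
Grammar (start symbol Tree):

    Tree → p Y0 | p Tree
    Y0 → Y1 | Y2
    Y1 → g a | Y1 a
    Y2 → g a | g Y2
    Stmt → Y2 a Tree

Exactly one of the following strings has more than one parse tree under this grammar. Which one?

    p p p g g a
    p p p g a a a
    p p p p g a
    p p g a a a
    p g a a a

p p p g g a: 1 tree
p p p g a a a: 1 tree
p p p p g a: 2 trees
p p g a a a: 1 tree
p g a a a: 1 tree

p p p p g a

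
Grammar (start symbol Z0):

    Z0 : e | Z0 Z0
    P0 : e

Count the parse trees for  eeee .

Parse trees for eeee:
  [Z0 [Z0 e] [Z0 [Z0 e] [Z0 [Z0 e] [Z0 e]]]]
  [Z0 [Z0 e] [Z0 [Z0 [Z0 e] [Z0 e]] [Z0 e]]]
  [Z0 [Z0 [Z0 e] [Z0 e]] [Z0 [Z0 e] [Z0 e]]]
  [Z0 [Z0 [Z0 e] [Z0 [Z0 e] [Z0 e]]] [Z0 e]]
  [Z0 [Z0 [Z0 [Z0 e] [Z0 e]] [Z0 e]] [Z0 e]]

5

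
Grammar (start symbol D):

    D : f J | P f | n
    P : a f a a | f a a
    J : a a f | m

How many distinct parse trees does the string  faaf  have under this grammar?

Parse trees for faaf:
  [D f [J a a f]]
  [D [P f a a] f]

2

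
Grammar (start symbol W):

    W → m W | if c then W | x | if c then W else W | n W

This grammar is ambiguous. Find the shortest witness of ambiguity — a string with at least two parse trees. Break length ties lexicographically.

if c then if c then x else x

length 1: no string has ≥2 trees
length 2: no string has ≥2 trees
length 3: no string has ≥2 trees
length 4: no string has ≥2 trees
length 5: no string has ≥2 trees
length 6: no string has ≥2 trees
length 7: no string has ≥2 trees
length 8: no string has ≥2 trees
length 9: if c then if c then x else x has 2 parse trees

Two derivations of if c then if c then x else x:
  W ⇒ if c then W ⇒ if c then if c then W else W ⇒ if c then if c then x else W ⇒ if c then if c then x else x
  W ⇒ if c then W else W ⇒ if c then if c then W else W ⇒ if c then if c then x else W ⇒ if c then if c then x else x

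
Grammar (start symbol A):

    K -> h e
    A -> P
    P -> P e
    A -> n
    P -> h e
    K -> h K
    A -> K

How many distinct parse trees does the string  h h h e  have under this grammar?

Parse trees for h h h e:
  [A [K h [K h [K h e]]]]

1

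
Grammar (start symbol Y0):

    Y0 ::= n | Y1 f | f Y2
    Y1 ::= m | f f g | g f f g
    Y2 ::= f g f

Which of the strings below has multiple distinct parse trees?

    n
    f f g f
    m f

n: 1 tree
f f g f: 2 trees
m f: 1 tree

f f g f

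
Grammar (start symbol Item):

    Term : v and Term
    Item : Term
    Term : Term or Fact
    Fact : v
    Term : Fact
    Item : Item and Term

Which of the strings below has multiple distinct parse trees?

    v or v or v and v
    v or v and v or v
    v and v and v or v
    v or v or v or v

v or v or v and v: 1 tree
v or v and v or v: 1 tree
v and v and v or v: 7 trees
v or v or v or v: 1 tree

v and v and v or v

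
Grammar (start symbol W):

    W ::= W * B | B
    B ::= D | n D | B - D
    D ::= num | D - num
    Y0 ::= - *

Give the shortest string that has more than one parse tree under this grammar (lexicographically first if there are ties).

length 1: no string has ≥2 trees
length 2: no string has ≥2 trees
length 3: num - num has 2 parse trees

Two derivations of num - num:
  W ⇒ B ⇒ D ⇒ D - num ⇒ num - num
  W ⇒ B ⇒ B - D ⇒ D - D ⇒ num - D ⇒ num - num

num - num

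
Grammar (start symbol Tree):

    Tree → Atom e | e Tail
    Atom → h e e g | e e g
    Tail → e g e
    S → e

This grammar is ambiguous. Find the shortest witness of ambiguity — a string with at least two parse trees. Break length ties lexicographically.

length 4: e e g e has 2 parse trees

Two derivations of e e g e:
  Tree ⇒ Atom e ⇒ e e g e
  Tree ⇒ e Tail ⇒ e e g e

e e g e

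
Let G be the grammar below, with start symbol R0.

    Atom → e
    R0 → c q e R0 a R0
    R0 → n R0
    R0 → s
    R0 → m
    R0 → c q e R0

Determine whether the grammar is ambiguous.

Witness: c q e c q e m a m

Derivation 1: R0 ⇒ c q e R0 a R0 ⇒ c q e c q e R0 a R0 ⇒ c q e c q e m a R0 ⇒ c q e c q e m a m
Derivation 2: R0 ⇒ c q e R0 ⇒ c q e c q e R0 a R0 ⇒ c q e c q e m a R0 ⇒ c q e c q e m a m

Two distinct leftmost derivations for the same string.

Ambiguous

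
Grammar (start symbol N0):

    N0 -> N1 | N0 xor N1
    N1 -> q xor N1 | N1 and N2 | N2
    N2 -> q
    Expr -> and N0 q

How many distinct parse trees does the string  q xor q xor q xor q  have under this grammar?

8

Parse trees for q xor q xor q xor q:
  [N0 [N1 q xor [N1 q xor [N1 q xor [N1 [N2 q]]]]]]
  [N0 [N0 [N1 [N2 q]]] xor [N1 q xor [N1 q xor [N1 [N2 q]]]]]
  [N0 [N0 [N1 q xor [N1 [N2 q]]]] xor [N1 q xor [N1 [N2 q]]]]
  [N0 [N0 [N0 [N1 [N2 q]]] xor [N1 [N2 q]]] xor [N1 q xor [N1 [N2 q]]]]
  [N0 [N0 [N1 q xor [N1 q xor [N1 [N2 q]]]]] xor [N1 [N2 q]]]
  [N0 [N0 [N0 [N1 [N2 q]]] xor [N1 q xor [N1 [N2 q]]]] xor [N1 [N2 q]]]
  [N0 [N0 [N0 [N1 q xor [N1 [N2 q]]]] xor [N1 [N2 q]]] xor [N1 [N2 q]]]
  [N0 [N0 [N0 [N0 [N1 [N2 q]]] xor [N1 [N2 q]]] xor [N1 [N2 q]]] xor [N1 [N2 q]]]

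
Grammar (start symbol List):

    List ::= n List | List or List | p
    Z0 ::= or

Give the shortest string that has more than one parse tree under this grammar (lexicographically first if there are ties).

length 1: no string has ≥2 trees
length 2: no string has ≥2 trees
length 3: no string has ≥2 trees
length 4: n p or p has 2 parse trees

Two derivations of n p or p:
  List ⇒ n List ⇒ n List or List ⇒ n p or List ⇒ n p or p
  List ⇒ List or List ⇒ n List or List ⇒ n p or List ⇒ n p or p

n p or p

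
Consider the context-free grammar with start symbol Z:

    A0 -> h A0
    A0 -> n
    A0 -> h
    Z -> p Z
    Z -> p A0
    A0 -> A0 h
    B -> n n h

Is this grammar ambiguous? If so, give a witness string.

Witness: p h h

Derivation 1: Z ⇒ p A0 ⇒ p h A0 ⇒ p h h
Derivation 2: Z ⇒ p A0 ⇒ p A0 h ⇒ p h h

Two distinct leftmost derivations for the same string.

Ambiguous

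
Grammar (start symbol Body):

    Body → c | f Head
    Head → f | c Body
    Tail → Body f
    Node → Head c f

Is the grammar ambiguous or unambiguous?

Only Body, Head are reachable from Body; ignoring the rest: Each reachable nonterminal has at most one production per leading terminal, and all productions are right-linear; the derivation is determined token-by-token.

Unambiguous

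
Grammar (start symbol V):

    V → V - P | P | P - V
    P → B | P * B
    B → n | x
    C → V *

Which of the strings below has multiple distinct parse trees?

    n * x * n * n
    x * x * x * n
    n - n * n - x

n * x * n * n: 1 tree
x * x * x * n: 1 tree
n - n * n - x: 4 trees

n - n * n - x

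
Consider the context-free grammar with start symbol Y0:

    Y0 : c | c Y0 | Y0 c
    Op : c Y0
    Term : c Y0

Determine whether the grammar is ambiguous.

Witness: c c

Derivation 1: Y0 ⇒ c Y0 ⇒ c c
Derivation 2: Y0 ⇒ Y0 c ⇒ c c

Two distinct leftmost derivations for the same string.

Ambiguous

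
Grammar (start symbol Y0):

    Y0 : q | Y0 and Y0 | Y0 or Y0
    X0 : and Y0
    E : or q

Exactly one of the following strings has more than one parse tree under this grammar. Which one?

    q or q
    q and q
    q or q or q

q or q or q

q or q: 1 tree
q and q: 1 tree
q or q or q: 2 trees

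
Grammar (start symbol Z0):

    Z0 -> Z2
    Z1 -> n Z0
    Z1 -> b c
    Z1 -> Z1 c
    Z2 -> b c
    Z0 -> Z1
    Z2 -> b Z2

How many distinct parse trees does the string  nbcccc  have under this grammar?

5

Parse trees for nbcccc:
  [Z0 [Z1 n [Z0 [Z1 [Z1 [Z1 [Z1 b c] c] c] c]]]]
  [Z0 [Z1 [Z1 n [Z0 [Z1 [Z1 [Z1 b c] c] c]]] c]]
  [Z0 [Z1 [Z1 [Z1 n [Z0 [Z1 [Z1 b c] c]]] c] c]]
  [Z0 [Z1 [Z1 [Z1 [Z1 n [Z0 [Z2 b c]]] c] c] c]]
  [Z0 [Z1 [Z1 [Z1 [Z1 n [Z0 [Z1 b c]]] c] c] c]]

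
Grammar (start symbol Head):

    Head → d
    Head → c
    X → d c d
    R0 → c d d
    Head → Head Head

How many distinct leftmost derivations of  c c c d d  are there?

14

Parse trees for c c c d d (showing first 6 of 14):
  [Head [Head c] [Head [Head c] [Head [Head c] [Head [Head d] [Head d]]]]]
  [Head [Head c] [Head [Head c] [Head [Head [Head c] [Head d]] [Head d]]]]
  [Head [Head c] [Head [Head [Head c] [Head c]] [Head [Head d] [Head d]]]]
  [Head [Head c] [Head [Head [Head c] [Head [Head c] [Head d]]] [Head d]]]
  [Head [Head c] [Head [Head [Head [Head c] [Head c]] [Head d]] [Head d]]]
  [Head [Head [Head c] [Head c]] [Head [Head c] [Head [Head d] [Head d]]]]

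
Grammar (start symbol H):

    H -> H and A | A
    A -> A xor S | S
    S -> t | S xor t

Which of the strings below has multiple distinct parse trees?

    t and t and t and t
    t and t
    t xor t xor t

t and t and t and t: 1 tree
t and t: 1 tree
t xor t xor t: 4 trees

t xor t xor t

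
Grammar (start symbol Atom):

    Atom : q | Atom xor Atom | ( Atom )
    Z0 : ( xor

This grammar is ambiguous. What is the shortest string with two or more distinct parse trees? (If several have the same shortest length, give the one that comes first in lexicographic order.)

q xor q xor q

length 1: no string has ≥2 trees
length 3: no string has ≥2 trees
length 5: q xor q xor q has 2 parse trees

Two derivations of q xor q xor q:
  Atom ⇒ Atom xor Atom ⇒ q xor Atom ⇒ q xor Atom xor Atom ⇒ q xor q xor Atom ⇒ q xor q xor q
  Atom ⇒ Atom xor Atom ⇒ Atom xor Atom xor Atom ⇒ q xor Atom xor Atom ⇒ q xor q xor Atom ⇒ q xor q xor q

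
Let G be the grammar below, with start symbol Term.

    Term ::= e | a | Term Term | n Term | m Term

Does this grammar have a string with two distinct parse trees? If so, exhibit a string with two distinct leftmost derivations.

Ambiguous

Witness: a a a

Derivation 1: Term ⇒ Term Term ⇒ a Term ⇒ a Term Term ⇒ a a Term ⇒ a a a
Derivation 2: Term ⇒ Term Term ⇒ Term Term Term ⇒ a Term Term ⇒ a a Term ⇒ a a a

Two distinct leftmost derivations for the same string.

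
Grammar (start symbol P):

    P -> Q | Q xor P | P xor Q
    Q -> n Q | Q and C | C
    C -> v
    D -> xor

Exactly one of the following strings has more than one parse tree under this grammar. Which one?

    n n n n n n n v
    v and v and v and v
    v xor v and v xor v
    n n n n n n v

n n n n n n n v: 1 tree
v and v and v and v: 1 tree
v xor v and v xor v: 4 trees
n n n n n n v: 1 tree

v xor v and v xor v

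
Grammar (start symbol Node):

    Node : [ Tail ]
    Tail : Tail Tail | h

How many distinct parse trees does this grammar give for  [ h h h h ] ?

5

Parse trees for [ h h h h ]:
  [Node [ [Tail [Tail h] [Tail [Tail h] [Tail [Tail h] [Tail h]]]] ]]
  [Node [ [Tail [Tail h] [Tail [Tail [Tail h] [Tail h]] [Tail h]]] ]]
  [Node [ [Tail [Tail [Tail h] [Tail h]] [Tail [Tail h] [Tail h]]] ]]
  [Node [ [Tail [Tail [Tail h] [Tail [Tail h] [Tail h]]] [Tail h]] ]]
  [Node [ [Tail [Tail [Tail [Tail h] [Tail h]] [Tail h]] [Tail h]] ]]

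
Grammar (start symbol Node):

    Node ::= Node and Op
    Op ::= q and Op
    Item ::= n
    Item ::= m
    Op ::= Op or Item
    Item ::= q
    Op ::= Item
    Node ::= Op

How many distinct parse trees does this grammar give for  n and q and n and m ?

Parse trees for n and q and n and m:
  [Node [Node [Node [Op [Item n]]] and [Op q and [Op [Item n]]]] and [Op [Item m]]]
  [Node [Node [Node [Node [Op [Item n]]] and [Op [Item q]]] and [Op [Item n]]] and [Op [Item m]]]

2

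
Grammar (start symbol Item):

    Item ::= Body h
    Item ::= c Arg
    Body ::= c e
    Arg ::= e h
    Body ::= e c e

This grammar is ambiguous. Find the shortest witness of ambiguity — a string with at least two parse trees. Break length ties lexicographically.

c e h

length 3: c e h has 2 parse trees

Two derivations of c e h:
  Item ⇒ Body h ⇒ c e h
  Item ⇒ c Arg ⇒ c e h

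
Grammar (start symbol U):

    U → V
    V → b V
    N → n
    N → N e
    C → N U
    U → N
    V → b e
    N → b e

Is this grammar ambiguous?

Witness: b e

Derivation 1: U ⇒ V ⇒ b e
Derivation 2: U ⇒ N ⇒ b e

Two distinct leftmost derivations for the same string.

Ambiguous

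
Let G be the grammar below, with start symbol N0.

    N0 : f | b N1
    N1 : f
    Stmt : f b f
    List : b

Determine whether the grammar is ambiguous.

Unambiguous

Only N0, N1 are reachable from N0; ignoring the rest: Each reachable nonterminal has at most one production per leading terminal, and all productions are right-linear; the derivation is determined token-by-token.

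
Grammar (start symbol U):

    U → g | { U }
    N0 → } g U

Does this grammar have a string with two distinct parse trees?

Unambiguous

Only U is reachable from U; ignoring the rest: L(U) is { openⁿ atom closeⁿ : n ≥ 0 }. The bracket depth fixes n, and the derivation is forced at every step.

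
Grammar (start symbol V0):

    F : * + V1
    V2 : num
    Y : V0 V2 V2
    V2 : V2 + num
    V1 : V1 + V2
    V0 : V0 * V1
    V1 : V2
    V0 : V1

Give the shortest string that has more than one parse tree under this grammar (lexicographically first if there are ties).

length 1: no string has ≥2 trees
length 3: num + num has 2 parse trees

Two derivations of num + num:
  V0 ⇒ V1 ⇒ V1 + V2 ⇒ V2 + V2 ⇒ num + V2 ⇒ num + num
  V0 ⇒ V1 ⇒ V2 ⇒ V2 + num ⇒ num + num

num + num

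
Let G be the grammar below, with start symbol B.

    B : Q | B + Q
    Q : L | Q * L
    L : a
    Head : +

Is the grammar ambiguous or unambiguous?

Unambiguous

Only B, Q, L are reachable from B; ignoring the rest: B → B + Q | Q  ;  Q → Q * L | L  — a left-associative chain with L at the bottom. Each string factors uniquely by precedence.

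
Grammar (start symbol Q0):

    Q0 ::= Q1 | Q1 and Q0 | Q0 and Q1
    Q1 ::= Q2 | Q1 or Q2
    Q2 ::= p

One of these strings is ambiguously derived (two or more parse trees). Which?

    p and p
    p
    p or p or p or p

p and p: 2 trees
p: 1 tree
p or p or p or p: 1 tree

p and p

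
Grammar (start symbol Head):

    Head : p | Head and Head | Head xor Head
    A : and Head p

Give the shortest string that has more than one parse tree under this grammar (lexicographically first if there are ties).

p and p and p

length 1: no string has ≥2 trees
length 3: no string has ≥2 trees
length 5: p and p and p has 2 parse trees

Two derivations of p and p and p:
  Head ⇒ Head and Head ⇒ p and Head ⇒ p and Head and Head ⇒ p and p and Head ⇒ p and p and p
  Head ⇒ Head and Head ⇒ Head and Head and Head ⇒ p and Head and Head ⇒ p and p and Head ⇒ p and p and p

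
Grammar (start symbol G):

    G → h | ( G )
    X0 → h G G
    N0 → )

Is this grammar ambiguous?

Only G is reachable from G; ignoring the rest: L(G) is { openⁿ atom closeⁿ : n ≥ 0 }. The bracket depth fixes n, and the derivation is forced at every step.

Unambiguous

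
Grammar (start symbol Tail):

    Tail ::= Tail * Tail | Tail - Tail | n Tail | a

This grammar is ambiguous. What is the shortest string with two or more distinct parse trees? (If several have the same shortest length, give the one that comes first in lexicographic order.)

length 1: no string has ≥2 trees
length 2: no string has ≥2 trees
length 3: no string has ≥2 trees
length 4: n a * a has 2 parse trees

Two derivations of n a * a:
  Tail ⇒ Tail * Tail ⇒ n Tail * Tail ⇒ n a * Tail ⇒ n a * a
  Tail ⇒ n Tail ⇒ n Tail * Tail ⇒ n a * Tail ⇒ n a * a

n a * a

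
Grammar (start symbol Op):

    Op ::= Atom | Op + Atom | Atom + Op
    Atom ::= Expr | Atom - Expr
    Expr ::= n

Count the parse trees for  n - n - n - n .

1

Parse trees for n - n - n - n:
  [Op [Atom [Atom [Atom [Atom [Expr n]] - [Expr n]] - [Expr n]] - [Expr n]]]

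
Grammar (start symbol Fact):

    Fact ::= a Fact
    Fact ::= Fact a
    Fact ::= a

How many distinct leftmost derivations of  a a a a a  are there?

Parse trees for a a a a a (showing first 6 of 16):
  [Fact a [Fact a [Fact a [Fact a [Fact a]]]]]
  [Fact a [Fact a [Fact a [Fact [Fact a] a]]]]
  [Fact a [Fact a [Fact [Fact a [Fact a]] a]]]
  [Fact a [Fact a [Fact [Fact [Fact a] a] a]]]
  [Fact a [Fact [Fact a [Fact a [Fact a]]] a]]
  [Fact a [Fact [Fact a [Fact [Fact a] a]] a]]

16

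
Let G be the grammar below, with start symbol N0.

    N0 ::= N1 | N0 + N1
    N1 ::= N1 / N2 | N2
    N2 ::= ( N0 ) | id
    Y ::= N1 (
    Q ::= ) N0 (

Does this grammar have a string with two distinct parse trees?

Unambiguous

Only N0, N1, N2 are reachable from N0; ignoring the rest: The grammar is stratified — N0 handles '+' (left-recursive), N1 handles '/', N2 atoms. Each operator has a fixed associativity and precedence level, so every string has one parse.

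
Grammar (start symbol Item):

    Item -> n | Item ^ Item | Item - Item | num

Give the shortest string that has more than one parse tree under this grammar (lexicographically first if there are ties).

n - n - n

length 1: no string has ≥2 trees
length 3: no string has ≥2 trees
length 5: n - n - n has 2 parse trees

Two derivations of n - n - n:
  Item ⇒ Item - Item ⇒ n - Item ⇒ n - Item - Item ⇒ n - n - Item ⇒ n - n - n
  Item ⇒ Item - Item ⇒ Item - Item - Item ⇒ n - Item - Item ⇒ n - n - Item ⇒ n - n - n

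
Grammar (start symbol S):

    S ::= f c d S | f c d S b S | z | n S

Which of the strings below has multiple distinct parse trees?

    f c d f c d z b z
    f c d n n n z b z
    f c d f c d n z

f c d f c d z b z

f c d f c d z b z: 2 trees
f c d n n n z b z: 1 tree
f c d f c d n z: 1 tree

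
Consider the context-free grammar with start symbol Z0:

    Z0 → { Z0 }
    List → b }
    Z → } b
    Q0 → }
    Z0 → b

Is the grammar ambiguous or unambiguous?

Only Z0 is reachable from Z0; ignoring the rest: Each string is a nest of matched brackets around a single atom. An opening bracket forces the recursive rule; an atom forces the base rule.

Unambiguous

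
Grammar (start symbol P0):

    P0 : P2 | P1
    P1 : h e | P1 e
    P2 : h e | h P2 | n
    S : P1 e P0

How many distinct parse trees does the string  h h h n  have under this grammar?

Parse trees for h h h n:
  [P0 [P2 h [P2 h [P2 h [P2 n]]]]]

1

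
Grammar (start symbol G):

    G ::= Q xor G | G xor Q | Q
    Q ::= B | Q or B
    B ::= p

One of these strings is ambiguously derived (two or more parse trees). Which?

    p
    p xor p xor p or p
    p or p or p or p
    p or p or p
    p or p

p: 1 tree
p xor p xor p or p: 4 trees
p or p or p or p: 1 tree
p or p or p: 1 tree
p or p: 1 tree

p xor p xor p or p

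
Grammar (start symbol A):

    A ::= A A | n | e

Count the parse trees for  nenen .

Parse trees for nenen (showing first 6 of 14):
  [A [A n] [A [A e] [A [A n] [A [A e] [A n]]]]]
  [A [A n] [A [A e] [A [A [A n] [A e]] [A n]]]]
  [A [A n] [A [A [A e] [A n]] [A [A e] [A n]]]]
  [A [A n] [A [A [A e] [A [A n] [A e]]] [A n]]]
  [A [A n] [A [A [A [A e] [A n]] [A e]] [A n]]]
  [A [A [A n] [A e]] [A [A n] [A [A e] [A n]]]]

14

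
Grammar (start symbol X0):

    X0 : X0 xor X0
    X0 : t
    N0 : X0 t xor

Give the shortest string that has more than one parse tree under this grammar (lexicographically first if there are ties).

length 1: no string has ≥2 trees
length 3: no string has ≥2 trees
length 5: t xor t xor t has 2 parse trees

Two derivations of t xor t xor t:
  X0 ⇒ X0 xor X0 ⇒ X0 xor X0 xor X0 ⇒ t xor X0 xor X0 ⇒ t xor t xor X0 ⇒ t xor t xor t
  X0 ⇒ X0 xor X0 ⇒ t xor X0 ⇒ t xor X0 xor X0 ⇒ t xor t xor X0 ⇒ t xor t xor t

t xor t xor t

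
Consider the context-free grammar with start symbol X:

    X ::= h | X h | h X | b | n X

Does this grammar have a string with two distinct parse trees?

Witness: h h

Derivation 1: X ⇒ X h ⇒ h h
Derivation 2: X ⇒ h X ⇒ h h

Two distinct leftmost derivations for the same string.

Ambiguous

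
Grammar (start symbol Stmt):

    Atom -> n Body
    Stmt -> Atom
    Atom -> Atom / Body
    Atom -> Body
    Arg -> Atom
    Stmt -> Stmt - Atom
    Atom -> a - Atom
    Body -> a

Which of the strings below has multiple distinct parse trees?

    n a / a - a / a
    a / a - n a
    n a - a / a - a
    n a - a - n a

n a - a - n a

n a / a - a / a: 1 tree
a / a - n a: 1 tree
n a - a / a - a: 1 tree
n a - a - n a: 2 trees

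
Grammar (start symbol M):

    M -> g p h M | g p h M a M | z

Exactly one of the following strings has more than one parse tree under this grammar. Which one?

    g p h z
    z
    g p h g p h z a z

g p h g p h z a z

g p h z: 1 tree
z: 1 tree
g p h g p h z a z: 2 trees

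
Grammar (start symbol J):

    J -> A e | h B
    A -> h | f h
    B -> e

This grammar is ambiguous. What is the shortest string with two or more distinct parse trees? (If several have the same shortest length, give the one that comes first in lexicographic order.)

h e

length 2: h e has 2 parse trees

Two derivations of h e:
  J ⇒ A e ⇒ h e
  J ⇒ h B ⇒ h e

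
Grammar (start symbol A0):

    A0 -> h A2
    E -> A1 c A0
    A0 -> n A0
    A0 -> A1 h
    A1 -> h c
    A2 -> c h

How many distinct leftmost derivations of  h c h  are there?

Parse trees for h c h:
  [A0 h [A2 c h]]
  [A0 [A1 h c] h]

2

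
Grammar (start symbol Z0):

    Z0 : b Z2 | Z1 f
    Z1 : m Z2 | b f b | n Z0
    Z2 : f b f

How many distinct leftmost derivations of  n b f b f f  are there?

2

Parse trees for n b f b f f:
  [Z0 [Z1 n [Z0 b [Z2 f b f]]] f]
  [Z0 [Z1 n [Z0 [Z1 b f b] f]] f]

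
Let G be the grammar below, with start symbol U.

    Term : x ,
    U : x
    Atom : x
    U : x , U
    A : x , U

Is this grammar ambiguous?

Unambiguous

(Term, A, Atom are unreachable from U, so their rules don't affect L(U).) The reachable grammar is A → atom sep A | atom. Each atom is followed by either the separator (recurse) or end-of-string (stop) — no choice point.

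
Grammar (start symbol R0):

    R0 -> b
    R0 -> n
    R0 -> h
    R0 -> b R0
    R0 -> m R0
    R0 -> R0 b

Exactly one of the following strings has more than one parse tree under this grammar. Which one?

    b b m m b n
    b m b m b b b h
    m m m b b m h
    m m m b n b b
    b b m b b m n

m m m b n b b

b b m m b n: 1 tree
b m b m b b b h: 1 tree
m m m b b m h: 1 tree
m m m b n b b: 15 trees
b b m b b m n: 1 tree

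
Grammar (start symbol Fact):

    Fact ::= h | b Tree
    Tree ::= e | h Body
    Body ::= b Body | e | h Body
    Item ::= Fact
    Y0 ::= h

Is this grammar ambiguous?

Unambiguous

Only Fact, Tree, Body are reachable from Fact; ignoring the rest: Restricted to the reachable nonterminals, every rule has the form A → t or A → t B, and no two rules for the same A share a first terminal. The grammar encodes a DFA — one run per string.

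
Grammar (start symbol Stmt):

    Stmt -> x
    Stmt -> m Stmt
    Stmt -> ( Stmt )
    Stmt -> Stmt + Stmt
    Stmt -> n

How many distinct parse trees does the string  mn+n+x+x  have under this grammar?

14

Parse trees for mn+n+x+x (showing first 6 of 14):
  [Stmt m [Stmt [Stmt n] + [Stmt [Stmt n] + [Stmt [Stmt x] + [Stmt x]]]]]
  [Stmt m [Stmt [Stmt n] + [Stmt [Stmt [Stmt n] + [Stmt x]] + [Stmt x]]]]
  [Stmt m [Stmt [Stmt [Stmt n] + [Stmt n]] + [Stmt [Stmt x] + [Stmt x]]]]
  [Stmt m [Stmt [Stmt [Stmt n] + [Stmt [Stmt n] + [Stmt x]]] + [Stmt x]]]
  [Stmt m [Stmt [Stmt [Stmt [Stmt n] + [Stmt n]] + [Stmt x]] + [Stmt x]]]
  [Stmt [Stmt m [Stmt n]] + [Stmt [Stmt n] + [Stmt [Stmt x] + [Stmt x]]]]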